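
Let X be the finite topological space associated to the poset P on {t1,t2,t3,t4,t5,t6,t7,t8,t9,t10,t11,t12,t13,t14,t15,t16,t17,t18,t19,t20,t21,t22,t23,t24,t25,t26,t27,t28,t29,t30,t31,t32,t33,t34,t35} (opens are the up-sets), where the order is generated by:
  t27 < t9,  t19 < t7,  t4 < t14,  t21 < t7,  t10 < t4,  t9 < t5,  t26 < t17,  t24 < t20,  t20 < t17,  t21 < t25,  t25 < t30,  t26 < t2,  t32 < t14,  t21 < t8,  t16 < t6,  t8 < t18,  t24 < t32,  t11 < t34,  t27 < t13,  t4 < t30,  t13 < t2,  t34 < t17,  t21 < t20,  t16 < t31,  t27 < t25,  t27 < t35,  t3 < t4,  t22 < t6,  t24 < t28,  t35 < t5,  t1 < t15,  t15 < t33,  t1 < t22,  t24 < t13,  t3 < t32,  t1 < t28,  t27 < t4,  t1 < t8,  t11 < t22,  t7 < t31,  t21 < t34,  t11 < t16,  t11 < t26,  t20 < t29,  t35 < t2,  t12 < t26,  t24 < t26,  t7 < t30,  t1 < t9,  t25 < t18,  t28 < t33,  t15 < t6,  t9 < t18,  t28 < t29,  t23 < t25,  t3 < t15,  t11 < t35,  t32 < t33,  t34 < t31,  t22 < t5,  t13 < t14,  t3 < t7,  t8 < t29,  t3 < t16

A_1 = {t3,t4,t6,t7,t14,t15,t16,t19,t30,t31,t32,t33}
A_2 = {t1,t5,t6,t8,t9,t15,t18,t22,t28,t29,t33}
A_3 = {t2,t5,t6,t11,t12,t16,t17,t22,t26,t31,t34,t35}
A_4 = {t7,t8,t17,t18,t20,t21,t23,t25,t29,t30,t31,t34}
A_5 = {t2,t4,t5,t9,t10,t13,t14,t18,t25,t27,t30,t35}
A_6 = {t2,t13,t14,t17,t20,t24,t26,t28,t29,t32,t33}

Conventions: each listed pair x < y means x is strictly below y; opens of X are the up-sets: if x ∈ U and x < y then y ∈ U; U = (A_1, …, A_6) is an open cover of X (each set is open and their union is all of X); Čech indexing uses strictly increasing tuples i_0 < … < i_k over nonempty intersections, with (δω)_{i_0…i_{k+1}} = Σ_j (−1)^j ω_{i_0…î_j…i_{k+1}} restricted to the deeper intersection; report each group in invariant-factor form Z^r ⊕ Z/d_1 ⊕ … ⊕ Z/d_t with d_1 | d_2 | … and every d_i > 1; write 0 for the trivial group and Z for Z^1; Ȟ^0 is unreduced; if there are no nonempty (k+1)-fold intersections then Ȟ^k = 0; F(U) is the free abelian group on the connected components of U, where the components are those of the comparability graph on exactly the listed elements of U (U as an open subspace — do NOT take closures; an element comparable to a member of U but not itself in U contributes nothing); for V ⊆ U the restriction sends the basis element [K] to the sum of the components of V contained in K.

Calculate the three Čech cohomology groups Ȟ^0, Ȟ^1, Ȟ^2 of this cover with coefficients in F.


Ȟ^0(U;F) ≅ Z; Ȟ^1(U;F) ≅ 0; Ȟ^2(U;F) ≅ Z/2

nerve of the cover:
  A12={t6,t15,t33} A13={t6,t16,t31} A14={t7,t30,t31} A15={t4,t14,t30} A16={t14,t32,t33} A23={t5,t6,t22} A24={t8,t18,t29} A25={t5,t9,t18} A26={t28,t29,t33} A34={t17,t31,t34} A35={t2,t5,t35} A36={t2,t17,t26} A45={t18,t25,t30} A46={t17,t20,t29} A56={t2,t13,t14}
  A123={t6} A126={t33} A134={t31} A145={t30} A156={t14} A235={t5} A245={t18} A246={t29} A346={t17} A356={t2}
components per intersection:
  A1: {t3,t4,t6,t7,t14,t15,t16,t19,t30,t31,t32,t33}
  A2: {t1,t5,t6,t8,t9,t15,t18,t22,t28,t29,t33}
  A3: {t2,t5,t6,t11,t12,t16,t17,t22,t26,t31,t34,t35}
  A4: {t7,t8,t17,t18,t20,t21,t23,t25,t29,t30,t31,t34}
  A5: {t2,t4,t5,t9,t10,t13,t14,t18,t25,t27,t30,t35}
  A6: {t2,t13,t14,t17,t20,t24,t26,t28,t29,t32,t33}
  A12: {t6,t15,t33}
  A13: {t6,t16,t31}
  A14: {t7,t30,t31}
  A15: {t4,t14,t30}
  A16: {t14,t32,t33}
  A23: {t5,t6,t22}
  A24: {t8,t18,t29}
  A25: {t5,t9,t18}
  A26: {t28,t29,t33}
  A34: {t17,t31,t34}
  A35: {t2,t5,t35}
  A36: {t2,t17,t26}
  A45: {t18,t25,t30}
  A46: {t17,t20,t29}
  A56: {t2,t13,t14}
  A123: {t6}
  A126: {t33}
  A134: {t31}
  A145: {t30}
  A156: {t14}
  A235: {t5}
  A245: {t18}
  A246: {t29}
  A346: {t17}
  A356: {t2}
C dims 6,15,10; δ0: rk 5, SNF 1^5; δ1: rk 10, SNF 1^9·2
Ȟ^0 = (6 − 5) − 0 = 1, so Ȟ^0 ≅ Z
Ȟ^1 = (15 − 10) − 5 = 0, so Ȟ^1 ≅ 0
Ȟ^2 = (10 − 0) − 10 = 0 plus torsion [2], so Ȟ^2 ≅ Z/2


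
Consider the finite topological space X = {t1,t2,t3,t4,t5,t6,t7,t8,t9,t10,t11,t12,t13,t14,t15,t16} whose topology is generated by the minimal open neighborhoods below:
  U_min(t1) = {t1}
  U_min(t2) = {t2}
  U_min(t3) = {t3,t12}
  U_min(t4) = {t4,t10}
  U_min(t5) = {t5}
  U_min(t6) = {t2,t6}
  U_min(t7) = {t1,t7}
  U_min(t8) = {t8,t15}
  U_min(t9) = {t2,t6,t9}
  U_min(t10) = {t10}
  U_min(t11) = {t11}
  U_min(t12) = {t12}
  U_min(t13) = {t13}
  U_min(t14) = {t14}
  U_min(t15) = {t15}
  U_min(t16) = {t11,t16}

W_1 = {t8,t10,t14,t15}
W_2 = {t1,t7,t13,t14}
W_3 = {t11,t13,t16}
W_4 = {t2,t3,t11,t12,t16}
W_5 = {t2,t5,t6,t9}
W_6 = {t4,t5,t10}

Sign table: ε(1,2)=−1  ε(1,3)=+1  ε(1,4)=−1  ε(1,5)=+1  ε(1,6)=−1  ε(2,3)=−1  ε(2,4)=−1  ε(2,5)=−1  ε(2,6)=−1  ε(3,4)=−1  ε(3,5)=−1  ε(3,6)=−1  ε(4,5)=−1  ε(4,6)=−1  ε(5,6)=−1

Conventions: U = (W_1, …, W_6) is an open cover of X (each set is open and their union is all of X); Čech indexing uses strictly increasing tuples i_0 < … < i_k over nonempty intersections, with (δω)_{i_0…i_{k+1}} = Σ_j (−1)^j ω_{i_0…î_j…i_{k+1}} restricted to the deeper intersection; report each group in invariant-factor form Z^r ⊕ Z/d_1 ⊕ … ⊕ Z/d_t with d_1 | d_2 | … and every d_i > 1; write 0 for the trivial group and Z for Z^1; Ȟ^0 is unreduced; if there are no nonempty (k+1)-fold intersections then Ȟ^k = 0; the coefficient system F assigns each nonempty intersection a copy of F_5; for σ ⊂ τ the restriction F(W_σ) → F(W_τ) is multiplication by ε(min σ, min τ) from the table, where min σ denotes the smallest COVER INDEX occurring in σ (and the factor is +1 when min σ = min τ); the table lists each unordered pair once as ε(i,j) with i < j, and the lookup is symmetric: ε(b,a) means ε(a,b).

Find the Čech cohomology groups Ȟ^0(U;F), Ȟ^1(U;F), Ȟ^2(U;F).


Ȟ^0 = Z/5, Ȟ^1 = Z/5, Ȟ^2 = 0

intersection data:
  W12={t14} W16={t10} W23={t13} W34={t11,t16} W45={t2} W56={t5}
C dims 6,6; δ0: rk_F5 5
Ȟ^0 = (6 − 5) − 0 = 1, so Ȟ^0 ≅ Z/5
Ȟ^1 = (6 − 0) − 5 = 1, so Ȟ^1 ≅ Z/5
Ȟ^2 = (0 − 0) − 0 = 0, so Ȟ^2 ≅ 0


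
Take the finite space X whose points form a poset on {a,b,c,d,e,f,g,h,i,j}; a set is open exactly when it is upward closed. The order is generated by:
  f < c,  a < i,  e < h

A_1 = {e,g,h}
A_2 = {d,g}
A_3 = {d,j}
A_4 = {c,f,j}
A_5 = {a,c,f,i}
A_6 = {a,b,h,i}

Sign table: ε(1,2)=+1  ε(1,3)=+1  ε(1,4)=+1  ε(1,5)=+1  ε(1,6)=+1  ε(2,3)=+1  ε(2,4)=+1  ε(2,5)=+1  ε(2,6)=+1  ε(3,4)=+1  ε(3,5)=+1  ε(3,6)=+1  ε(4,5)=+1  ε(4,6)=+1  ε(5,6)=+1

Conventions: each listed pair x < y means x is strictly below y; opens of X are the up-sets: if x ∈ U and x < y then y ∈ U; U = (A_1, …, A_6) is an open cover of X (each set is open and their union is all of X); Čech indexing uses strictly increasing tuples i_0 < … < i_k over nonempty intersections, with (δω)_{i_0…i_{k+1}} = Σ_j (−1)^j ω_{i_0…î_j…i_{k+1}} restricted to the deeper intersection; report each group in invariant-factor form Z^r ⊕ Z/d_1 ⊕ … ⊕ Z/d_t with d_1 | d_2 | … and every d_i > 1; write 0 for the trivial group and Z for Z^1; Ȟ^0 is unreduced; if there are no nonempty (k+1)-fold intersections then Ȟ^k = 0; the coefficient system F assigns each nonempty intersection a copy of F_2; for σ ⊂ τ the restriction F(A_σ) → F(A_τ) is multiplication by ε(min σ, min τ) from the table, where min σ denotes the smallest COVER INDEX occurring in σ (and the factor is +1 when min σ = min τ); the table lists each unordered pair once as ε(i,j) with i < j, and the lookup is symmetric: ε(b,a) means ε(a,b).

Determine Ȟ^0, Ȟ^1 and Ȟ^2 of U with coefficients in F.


nerve of the cover:
  A12={g} A16={h} A23={d} A34={j} A45={c,f} A56={a,i}
C dims 6,6; δ0: rk_F2 5
Ȟ^0 = (6 − 5) − 0 = 1, so Ȟ^0 ≅ Z/2
Ȟ^1 = (6 − 0) − 5 = 1, so Ȟ^1 ≅ Z/2
Ȟ^2 = (0 − 0) − 0 = 0, so Ȟ^2 ≅ 0

Ȟ^0(U;F) ≅ Z/2,  Ȟ^1(U;F) ≅ Z/2,  Ȟ^2(U;F) ≅ 0


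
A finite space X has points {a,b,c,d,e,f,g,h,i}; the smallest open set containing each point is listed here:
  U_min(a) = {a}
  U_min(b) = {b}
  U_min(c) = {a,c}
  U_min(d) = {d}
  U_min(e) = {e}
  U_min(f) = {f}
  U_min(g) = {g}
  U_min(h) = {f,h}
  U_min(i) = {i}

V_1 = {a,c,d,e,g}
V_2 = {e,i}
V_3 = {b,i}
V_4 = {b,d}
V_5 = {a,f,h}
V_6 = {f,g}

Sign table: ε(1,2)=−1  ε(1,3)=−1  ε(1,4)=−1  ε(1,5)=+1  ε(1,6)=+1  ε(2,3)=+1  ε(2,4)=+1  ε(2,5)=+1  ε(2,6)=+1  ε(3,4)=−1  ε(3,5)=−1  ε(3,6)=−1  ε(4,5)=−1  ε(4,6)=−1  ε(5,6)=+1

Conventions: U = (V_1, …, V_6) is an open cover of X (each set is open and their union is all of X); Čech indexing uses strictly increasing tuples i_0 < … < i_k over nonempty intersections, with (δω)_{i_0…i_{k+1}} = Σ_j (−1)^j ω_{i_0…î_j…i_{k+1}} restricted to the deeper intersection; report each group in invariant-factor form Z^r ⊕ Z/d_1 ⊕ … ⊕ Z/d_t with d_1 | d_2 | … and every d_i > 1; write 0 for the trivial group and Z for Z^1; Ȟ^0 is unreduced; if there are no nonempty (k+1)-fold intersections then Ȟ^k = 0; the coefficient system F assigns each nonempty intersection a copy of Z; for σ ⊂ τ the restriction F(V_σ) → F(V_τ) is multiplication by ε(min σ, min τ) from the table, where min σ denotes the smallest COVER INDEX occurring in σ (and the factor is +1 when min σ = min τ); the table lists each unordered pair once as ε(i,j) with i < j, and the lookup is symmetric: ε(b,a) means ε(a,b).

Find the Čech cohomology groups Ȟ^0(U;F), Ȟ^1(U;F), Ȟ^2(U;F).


Ȟ^0(U;F) ≅ 0, Ȟ^1(U;F) ≅ Z ⊕ Z/2, Ȟ^2(U;F) ≅ 0

nonempty overlaps:
  V12={e} V14={d} V15={a} V16={g} V23={i} V34={b} V56={f}
C dims 6,7; δ0: rk 6, SNF 1^5·2
degree 0: 6−6−0 = 0 → Ȟ^0 ≅ 0
degree 1: 7−0−6 = 1 plus torsion [2] → Ȟ^1 ≅ Z ⊕ Z/2
degree 2: 0−0−0 = 0 → Ȟ^2 ≅ 0


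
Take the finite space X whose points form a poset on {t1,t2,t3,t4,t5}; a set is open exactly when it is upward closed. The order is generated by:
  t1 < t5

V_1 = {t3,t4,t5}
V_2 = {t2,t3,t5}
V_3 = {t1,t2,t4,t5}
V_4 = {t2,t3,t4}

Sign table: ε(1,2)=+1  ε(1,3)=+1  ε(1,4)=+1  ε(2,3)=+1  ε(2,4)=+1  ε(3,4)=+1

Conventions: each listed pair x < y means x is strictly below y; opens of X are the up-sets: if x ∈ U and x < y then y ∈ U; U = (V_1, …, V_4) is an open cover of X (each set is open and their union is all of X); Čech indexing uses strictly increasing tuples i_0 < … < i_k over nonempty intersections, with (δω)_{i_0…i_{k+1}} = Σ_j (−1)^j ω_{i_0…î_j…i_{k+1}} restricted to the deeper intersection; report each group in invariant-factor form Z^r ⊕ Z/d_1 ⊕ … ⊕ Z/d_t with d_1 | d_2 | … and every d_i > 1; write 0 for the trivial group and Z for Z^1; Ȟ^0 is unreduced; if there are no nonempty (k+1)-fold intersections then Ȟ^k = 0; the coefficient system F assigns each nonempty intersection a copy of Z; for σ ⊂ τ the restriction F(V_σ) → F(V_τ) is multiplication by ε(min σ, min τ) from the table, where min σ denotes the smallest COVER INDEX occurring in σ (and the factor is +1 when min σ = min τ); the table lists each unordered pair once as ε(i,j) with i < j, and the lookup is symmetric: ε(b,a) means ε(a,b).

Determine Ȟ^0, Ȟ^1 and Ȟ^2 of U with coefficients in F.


Ȟ^0(U;F) ≅ Z; Ȟ^1(U;F) ≅ 0; Ȟ^2(U;F) ≅ Z

cover nerve:
  V12={t3,t5} V13={t4,t5} V14={t3,t4} V23={t2,t5} V24={t2,t3} V34={t2,t4}
  V123={t5} V124={t3} V134={t4} V234={t2}
C dims 4,6,4; δ0: rk 3, SNF 1^3; δ1: rk 3, SNF 1^3
Ȟ^0: (4−3)−0=1 ⇒ Z
Ȟ^1: (6−3)−3=0 ⇒ 0
Ȟ^2: (4−0)−3=1 ⇒ Z


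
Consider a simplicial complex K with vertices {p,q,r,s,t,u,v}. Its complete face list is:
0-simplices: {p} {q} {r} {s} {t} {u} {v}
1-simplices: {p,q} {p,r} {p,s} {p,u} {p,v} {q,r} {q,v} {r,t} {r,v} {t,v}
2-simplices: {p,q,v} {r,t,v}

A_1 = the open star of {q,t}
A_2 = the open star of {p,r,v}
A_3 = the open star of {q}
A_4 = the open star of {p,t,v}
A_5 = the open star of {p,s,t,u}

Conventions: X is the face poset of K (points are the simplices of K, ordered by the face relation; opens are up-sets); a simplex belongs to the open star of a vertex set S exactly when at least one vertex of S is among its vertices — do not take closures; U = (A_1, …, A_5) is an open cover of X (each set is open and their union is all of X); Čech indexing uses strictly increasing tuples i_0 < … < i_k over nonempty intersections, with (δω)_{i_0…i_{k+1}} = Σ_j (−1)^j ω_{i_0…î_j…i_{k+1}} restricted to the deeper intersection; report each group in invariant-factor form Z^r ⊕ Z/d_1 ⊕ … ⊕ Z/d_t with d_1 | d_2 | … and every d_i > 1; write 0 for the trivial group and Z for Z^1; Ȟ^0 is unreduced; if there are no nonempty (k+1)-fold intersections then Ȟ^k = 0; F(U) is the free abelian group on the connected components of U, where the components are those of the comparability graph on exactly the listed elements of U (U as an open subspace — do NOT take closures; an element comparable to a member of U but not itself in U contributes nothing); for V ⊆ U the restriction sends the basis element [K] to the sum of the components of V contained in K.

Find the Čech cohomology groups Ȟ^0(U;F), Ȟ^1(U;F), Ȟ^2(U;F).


nerve simplices:
  A1={{q},{t},{p,q},{q,r},{q,v},{r,t},{t,v},{p,q,v},{r,t,v}} A2={{p},{r},{v},{p,q},{p,r},{p,s},{p,u},{p,v},{q,r},{q,v},{r,t},{r,v},{t,v},{p,q,v},{r,t,v}} A3={{q},{p,q},{q,r},{q,v},{p,q,v}} A4={{p},{t},{v},{p,q},{p,r},{p,s},{p,u},{p,v},{q,v},{r,t},{r,v},{t,v},{p,q,v},{r,t,v}} A5={{p},{s},{t},{u},{p,q},{p,r},{p,s},{p,u},{p,v},{r,t},{t,v},{p,q,v},{r,t,v}}
  A12={{p,q},{q,r},{q,v},{r,t},{t,v},{p,q,v},{r,t,v}} A13={{q},{p,q},{q,r},{q,v},{p,q,v}} A14={{t},{p,q},{q,v},{r,t},{t,v},{p,q,v},{r,t,v}} A15={{t},{p,q},{r,t},{t,v},{p,q,v},{r,t,v}} A23={{p,q},{q,r},{q,v},{p,q,v}} A24={{p},{v},{p,q},{p,r},{p,s},{p,u},{p,v},{q,v},{r,t},{r,v},{t,v},{p,q,v},{r,t,v}} A25={{p},{p,q},{p,r},{p,s},{p,u},{p,v},{r,t},{t,v},{p,q,v},{r,t,v}} A34={{p,q},{q,v},{p,q,v}} A35={{p,q},{p,q,v}} A45={{p},{t},{p,q},{p,r},{p,s},{p,u},{p,v},{r,t},{t,v},{p,q,v},{r,t,v}}
  A123={{p,q},{q,r},{q,v},{p,q,v}} A124={{p,q},{q,v},{r,t},{t,v},{p,q,v},{r,t,v}} A125={{p,q},{r,t},{t,v},{p,q,v},{r,t,v}} A134={{p,q},{q,v},{p,q,v}} A135={{p,q},{p,q,v}} A145={{t},{p,q},{r,t},{t,v},{p,q,v},{r,t,v}} A234={{p,q},{q,v},{p,q,v}} A235={{p,q},{p,q,v}} A245={{p},{p,q},{p,r},{p,s},{p,u},{p,v},{r,t},{t,v},{p,q,v},{r,t,v}} A345={{p,q},{p,q,v}}
  A1234={{p,q},{q,v},{p,q,v}} A1235={{p,q},{p,q,v}} A1245={{p,q},{r,t},{t,v},{p,q,v},{r,t,v}} A1345={{p,q},{p,q,v}} A2345={{p,q},{p,q,v}}
  A12345={{p,q},{p,q,v}}
components per intersection:
  A1: {{q},{p,q},{q,r},{q,v},{p,q,v}} {{t},{r,t},{t,v},{r,t,v}}
  A2: {{p},{r},{v},{p,q},{p,r},{p,s},{p,u},{p,v},{q,r},{q,v},{r,t},{r,v},{t,v},{p,q,v},{r,t,v}}
  A3: {{q},{p,q},{q,r},{q,v},{p,q,v}}
  A4: {{p},{t},{v},{p,q},{p,r},{p,s},{p,u},{p,v},{q,v},{r,t},{r,v},{t,v},{p,q,v},{r,t,v}}
  A5: {{p},{s},{u},{p,q},{p,r},{p,s},{p,u},{p,v},{p,q,v}} {{t},{r,t},{t,v},{r,t,v}}
  A12: {{p,q},{q,v},{p,q,v}} {{q,r}} {{r,t},{t,v},{r,t,v}}
  A13: {{q},{p,q},{q,r},{q,v},{p,q,v}}
  A14: {{t},{r,t},{t,v},{r,t,v}} {{p,q},{q,v},{p,q,v}}
  A15: {{t},{r,t},{t,v},{r,t,v}} {{p,q},{p,q,v}}
  A23: {{p,q},{q,v},{p,q,v}} {{q,r}}
  A24: {{p},{v},{p,q},{p,r},{p,s},{p,u},{p,v},{q,v},{r,t},{r,v},{t,v},{p,q,v},{r,t,v}}
  A25: {{p},{p,q},{p,r},{p,s},{p,u},{p,v},{p,q,v}} {{r,t},{t,v},{r,t,v}}
  A34: {{p,q},{q,v},{p,q,v}}
  A35: {{p,q},{p,q,v}}
  A45: {{p},{p,q},{p,r},{p,s},{p,u},{p,v},{p,q,v}} {{t},{r,t},{t,v},{r,t,v}}
  A123: {{p,q},{q,v},{p,q,v}} {{q,r}}
  A124: {{p,q},{q,v},{p,q,v}} {{r,t},{t,v},{r,t,v}}
  A125: {{p,q},{p,q,v}} {{r,t},{t,v},{r,t,v}}
  A134: {{p,q},{q,v},{p,q,v}}
  A135: {{p,q},{p,q,v}}
  A145: {{t},{r,t},{t,v},{r,t,v}} {{p,q},{p,q,v}}
  A234: {{p,q},{q,v},{p,q,v}}
  A235: {{p,q},{p,q,v}}
  A245: {{p},{p,q},{p,r},{p,s},{p,u},{p,v},{p,q,v}} {{r,t},{t,v},{r,t,v}}
  A345: {{p,q},{p,q,v}}
  A1234: {{p,q},{q,v},{p,q,v}}
  A1235: {{p,q},{p,q,v}}
  A1245: {{p,q},{p,q,v}} {{r,t},{t,v},{r,t,v}}
  A1345: {{p,q},{p,q,v}}
  A2345: {{p,q},{p,q,v}}
  A12345: {{p,q},{p,q,v}}
C dims 7,17,15,6; δ0: rk 6, SNF 1^6; δ1: rk 10, SNF 1^10; δ2: rk 5, SNF 1^5
degree 0: 7−6−0 = 1 → Ȟ^0 ≅ Z
degree 1: 17−10−6 = 1 → Ȟ^1 ≅ Z
degree 2: 15−5−10 = 0 → Ȟ^2 ≅ 0

Ȟ^0(U;F) ≅ Z,  Ȟ^1(U;F) ≅ Z,  Ȟ^2(U;F) ≅ 0


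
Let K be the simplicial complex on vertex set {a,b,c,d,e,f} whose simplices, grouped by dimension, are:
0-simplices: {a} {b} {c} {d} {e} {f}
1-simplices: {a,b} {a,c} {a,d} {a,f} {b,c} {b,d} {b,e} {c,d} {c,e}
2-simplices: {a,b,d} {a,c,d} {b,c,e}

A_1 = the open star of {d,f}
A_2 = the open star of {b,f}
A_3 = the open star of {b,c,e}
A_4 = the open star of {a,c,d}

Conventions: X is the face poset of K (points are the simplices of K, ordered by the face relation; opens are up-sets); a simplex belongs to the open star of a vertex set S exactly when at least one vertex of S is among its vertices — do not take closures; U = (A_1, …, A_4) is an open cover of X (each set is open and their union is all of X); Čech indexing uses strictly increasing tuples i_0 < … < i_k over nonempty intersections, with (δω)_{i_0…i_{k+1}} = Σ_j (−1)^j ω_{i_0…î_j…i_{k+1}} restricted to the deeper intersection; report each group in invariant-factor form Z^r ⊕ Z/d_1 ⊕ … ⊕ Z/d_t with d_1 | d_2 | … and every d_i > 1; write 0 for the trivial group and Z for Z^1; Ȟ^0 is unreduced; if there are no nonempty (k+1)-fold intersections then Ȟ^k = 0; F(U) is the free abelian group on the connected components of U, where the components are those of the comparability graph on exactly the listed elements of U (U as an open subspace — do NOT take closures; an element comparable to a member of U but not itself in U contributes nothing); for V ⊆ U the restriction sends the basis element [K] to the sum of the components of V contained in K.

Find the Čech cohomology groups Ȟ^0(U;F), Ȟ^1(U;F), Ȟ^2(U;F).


Ȟ^0(U;F) ≅ Z; Ȟ^1(U;F) ≅ Z; Ȟ^2(U;F) ≅ 0

nonempty intersections:
  A1={{d},{f},{a,d},{a,f},{b,d},{c,d},{a,b,d},{a,c,d}} A2={{b},{f},{a,b},{a,f},{b,c},{b,d},{b,e},{a,b,d},{b,c,e}} A3={{b},{c},{e},{a,b},{a,c},{b,c},{b,d},{b,e},{c,d},{c,e},{a,b,d},{a,c,d},{b,c,e}} A4={{a},{c},{d},{a,b},{a,c},{a,d},{a,f},{b,c},{b,d},{c,d},{c,e},{a,b,d},{a,c,d},{b,c,e}}
  A12={{f},{a,f},{b,d},{a,b,d}} A13={{b,d},{c,d},{a,b,d},{a,c,d}} A14={{d},{a,d},{a,f},{b,d},{c,d},{a,b,d},{a,c,d}} A23={{b},{a,b},{b,c},{b,d},{b,e},{a,b,d},{b,c,e}} A24={{a,b},{a,f},{b,c},{b,d},{a,b,d},{b,c,e}} A34={{c},{a,b},{a,c},{b,c},{b,d},{c,d},{c,e},{a,b,d},{a,c,d},{b,c,e}}
  A123={{b,d},{a,b,d}} A124={{a,f},{b,d},{a,b,d}} A134={{b,d},{c,d},{a,b,d},{a,c,d}} A234={{a,b},{b,c},{b,d},{a,b,d},{b,c,e}}
  A1234={{b,d},{a,b,d}}
components per intersection:
  A1: {{d},{a,d},{b,d},{c,d},{a,b,d},{a,c,d}} {{f},{a,f}}
  A2: {{b},{a,b},{b,c},{b,d},{b,e},{a,b,d},{b,c,e}} {{f},{a,f}}
  A3: {{b},{c},{e},{a,b},{a,c},{b,c},{b,d},{b,e},{c,d},{c,e},{a,b,d},{a,c,d},{b,c,e}}
  A4: {{a},{c},{d},{a,b},{a,c},{a,d},{a,f},{b,c},{b,d},{c,d},{c,e},{a,b,d},{a,c,d},{b,c,e}}
  A12: {{f},{a,f}} {{b,d},{a,b,d}}
  A13: {{b,d},{a,b,d}} {{c,d},{a,c,d}}
  A14: {{d},{a,d},{b,d},{c,d},{a,b,d},{a,c,d}} {{a,f}}
  A23: {{b},{a,b},{b,c},{b,d},{b,e},{a,b,d},{b,c,e}}
  A24: {{a,b},{b,d},{a,b,d}} {{a,f}} {{b,c},{b,c,e}}
  A34: {{c},{a,c},{b,c},{c,d},{c,e},{a,c,d},{b,c,e}} {{a,b},{b,d},{a,b,d}}
  A123: {{b,d},{a,b,d}}
  A124: {{a,f}} {{b,d},{a,b,d}}
  A134: {{b,d},{a,b,d}} {{c,d},{a,c,d}}
  A234: {{a,b},{b,d},{a,b,d}} {{b,c},{b,c,e}}
  A1234: {{b,d},{a,b,d}}
C dims 6,12,7,1; δ0: rk 5, SNF 1^5; δ1: rk 6, SNF 1^6; δ2: rk 1, SNF 1^1
Ȟ^0: (6−5)−0=1 ⇒ Z
Ȟ^1: (12−6)−5=1 ⇒ Z
Ȟ^2: (7−1)−6=0 ⇒ 0


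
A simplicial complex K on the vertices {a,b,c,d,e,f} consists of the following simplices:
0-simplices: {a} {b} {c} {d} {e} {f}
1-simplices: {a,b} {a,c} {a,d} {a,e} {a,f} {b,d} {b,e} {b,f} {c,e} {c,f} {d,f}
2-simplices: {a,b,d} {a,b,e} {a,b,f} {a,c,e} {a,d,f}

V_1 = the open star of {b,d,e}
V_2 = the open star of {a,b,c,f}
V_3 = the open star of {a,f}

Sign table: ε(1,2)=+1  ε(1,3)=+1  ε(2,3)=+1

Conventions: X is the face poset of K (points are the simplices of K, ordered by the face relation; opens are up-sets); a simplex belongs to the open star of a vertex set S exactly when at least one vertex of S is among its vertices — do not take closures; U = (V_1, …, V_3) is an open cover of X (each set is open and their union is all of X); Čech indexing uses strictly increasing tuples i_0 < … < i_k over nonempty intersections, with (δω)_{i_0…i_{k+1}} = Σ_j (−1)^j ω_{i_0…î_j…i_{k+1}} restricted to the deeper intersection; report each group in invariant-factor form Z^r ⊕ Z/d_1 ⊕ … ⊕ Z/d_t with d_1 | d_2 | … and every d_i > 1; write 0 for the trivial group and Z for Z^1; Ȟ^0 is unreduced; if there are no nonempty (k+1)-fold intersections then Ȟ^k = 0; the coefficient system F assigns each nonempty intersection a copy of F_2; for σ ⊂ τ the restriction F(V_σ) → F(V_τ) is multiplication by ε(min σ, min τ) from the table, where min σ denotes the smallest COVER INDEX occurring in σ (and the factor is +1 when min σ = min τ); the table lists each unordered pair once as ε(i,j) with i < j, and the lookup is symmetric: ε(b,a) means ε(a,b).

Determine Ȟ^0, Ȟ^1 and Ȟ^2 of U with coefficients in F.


nonempty intersections:
  V1={{b},{d},{e},{a,b},{a,d},{a,e},{b,d},{b,e},{b,f},{c,e},{d,f},{a,b,d},{a,b,e},{a,b,f},{a,c,e},{a,d,f}} V2={{a},{b},{c},{f},{a,b},{a,c},{a,d},{a,e},{a,f},{b,d},{b,e},{b,f},{c,e},{c,f},{d,f},{a,b,d},{a,b,e},{a,b,f},{a,c,e},{a,d,f}} V3={{a},{f},{a,b},{a,c},{a,d},{a,e},{a,f},{b,f},{c,f},{d,f},{a,b,d},{a,b,e},{a,b,f},{a,c,e},{a,d,f}}
  V12={{b},{a,b},{a,d},{a,e},{b,d},{b,e},{b,f},{c,e},{d,f},{a,b,d},{a,b,e},{a,b,f},{a,c,e},{a,d,f}} V13={{a,b},{a,d},{a,e},{b,f},{d,f},{a,b,d},{a,b,e},{a,b,f},{a,c,e},{a,d,f}} V23={{a},{f},{a,b},{a,c},{a,d},{a,e},{a,f},{b,f},{c,f},{d,f},{a,b,d},{a,b,e},{a,b,f},{a,c,e},{a,d,f}}
  V123={{a,b},{a,d},{a,e},{b,f},{d,f},{a,b,d},{a,b,e},{a,b,f},{a,c,e},{a,d,f}}
C dims 3,3,1; δ0: rk_F2 2; δ1: rk_F2 1
Ȟ^0: (3−2)−0=1 ⇒ Z/2
Ȟ^1: (3−1)−2=0 ⇒ 0
Ȟ^2: (1−0)−1=0 ⇒ 0

Ȟ^0(U;F) ≅ Z/2, Ȟ^1(U;F) ≅ 0 and Ȟ^2(U;F) ≅ 0


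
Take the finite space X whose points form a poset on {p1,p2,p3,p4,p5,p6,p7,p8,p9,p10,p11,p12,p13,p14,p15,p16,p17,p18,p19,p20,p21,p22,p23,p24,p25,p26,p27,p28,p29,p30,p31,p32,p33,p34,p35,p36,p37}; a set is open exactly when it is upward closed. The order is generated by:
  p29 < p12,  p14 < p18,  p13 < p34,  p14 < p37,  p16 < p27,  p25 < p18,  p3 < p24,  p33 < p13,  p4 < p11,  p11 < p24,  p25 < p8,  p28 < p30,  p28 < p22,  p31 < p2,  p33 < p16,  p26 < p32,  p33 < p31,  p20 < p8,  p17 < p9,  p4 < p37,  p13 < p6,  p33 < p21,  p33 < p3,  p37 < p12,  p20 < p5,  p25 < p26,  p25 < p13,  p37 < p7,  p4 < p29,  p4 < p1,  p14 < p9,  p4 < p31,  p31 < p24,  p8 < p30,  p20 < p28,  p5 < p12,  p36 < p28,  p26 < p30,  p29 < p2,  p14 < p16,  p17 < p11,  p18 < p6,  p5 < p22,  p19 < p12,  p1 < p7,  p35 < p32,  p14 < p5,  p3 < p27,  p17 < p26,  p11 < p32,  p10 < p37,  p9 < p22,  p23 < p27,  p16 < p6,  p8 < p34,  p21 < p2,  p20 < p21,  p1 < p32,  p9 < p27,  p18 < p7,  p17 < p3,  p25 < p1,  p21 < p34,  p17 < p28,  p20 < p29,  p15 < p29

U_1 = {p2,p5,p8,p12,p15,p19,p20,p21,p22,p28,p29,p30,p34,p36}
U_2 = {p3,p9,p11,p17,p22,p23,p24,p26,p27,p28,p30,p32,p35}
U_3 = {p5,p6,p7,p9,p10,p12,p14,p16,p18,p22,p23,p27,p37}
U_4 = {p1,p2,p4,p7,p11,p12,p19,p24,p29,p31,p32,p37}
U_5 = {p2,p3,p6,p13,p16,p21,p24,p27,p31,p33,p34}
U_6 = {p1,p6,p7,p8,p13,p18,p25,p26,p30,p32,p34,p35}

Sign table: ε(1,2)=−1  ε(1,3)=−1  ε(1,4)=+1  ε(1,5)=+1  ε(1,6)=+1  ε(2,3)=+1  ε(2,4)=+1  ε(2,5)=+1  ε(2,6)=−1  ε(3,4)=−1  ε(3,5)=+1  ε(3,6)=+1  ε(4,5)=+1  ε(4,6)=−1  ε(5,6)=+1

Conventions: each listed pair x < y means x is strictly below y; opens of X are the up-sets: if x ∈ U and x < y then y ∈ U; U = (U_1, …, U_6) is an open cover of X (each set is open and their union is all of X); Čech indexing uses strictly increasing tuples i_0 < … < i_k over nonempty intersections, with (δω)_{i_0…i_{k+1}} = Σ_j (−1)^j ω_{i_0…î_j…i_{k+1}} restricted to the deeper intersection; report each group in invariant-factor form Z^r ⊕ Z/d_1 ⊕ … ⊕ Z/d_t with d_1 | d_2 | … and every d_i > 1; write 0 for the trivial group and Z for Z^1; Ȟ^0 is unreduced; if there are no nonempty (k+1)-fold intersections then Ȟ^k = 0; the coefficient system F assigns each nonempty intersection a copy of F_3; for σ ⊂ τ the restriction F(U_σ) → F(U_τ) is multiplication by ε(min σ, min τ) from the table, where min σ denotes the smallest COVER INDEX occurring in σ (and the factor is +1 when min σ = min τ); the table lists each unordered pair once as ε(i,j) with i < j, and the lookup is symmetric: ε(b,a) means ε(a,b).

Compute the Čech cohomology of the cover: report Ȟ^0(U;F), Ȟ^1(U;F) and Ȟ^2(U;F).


nerve of the cover:
  U12={p22,p28,p30} U13={p5,p12,p22} U14={p2,p12,p19,p29} U15={p2,p21,p34} U16={p8,p30,p34} U23={p9,p22,p23,p27} U24={p11,p24,p32} U25={p3,p24,p27} U26={p26,p30,p32,p35} U34={p7,p12,p37} U35={p6,p16,p27} U36={p6,p7,p18} U45={p2,p24,p31} U46={p1,p7,p32} U56={p6,p13,p34}
  U123={p22} U126={p30} U134={p12} U145={p2} U156={p34} U235={p27} U245={p24} U246={p32} U346={p7} U356={p6}
C dims 6,15,10; δ0: rk_F3 6; δ1: rk_F3 9
Ȟ^0 = (6 − 6) − 0 = 0, so Ȟ^0 ≅ 0
Ȟ^1 = (15 − 9) − 6 = 0, so Ȟ^1 ≅ 0
Ȟ^2 = (10 − 0) − 9 = 1, so Ȟ^2 ≅ Z/3

Ȟ^0(U;F) ≅ 0, Ȟ^1(U;F) ≅ 0, Ȟ^2(U;F) ≅ Z/3


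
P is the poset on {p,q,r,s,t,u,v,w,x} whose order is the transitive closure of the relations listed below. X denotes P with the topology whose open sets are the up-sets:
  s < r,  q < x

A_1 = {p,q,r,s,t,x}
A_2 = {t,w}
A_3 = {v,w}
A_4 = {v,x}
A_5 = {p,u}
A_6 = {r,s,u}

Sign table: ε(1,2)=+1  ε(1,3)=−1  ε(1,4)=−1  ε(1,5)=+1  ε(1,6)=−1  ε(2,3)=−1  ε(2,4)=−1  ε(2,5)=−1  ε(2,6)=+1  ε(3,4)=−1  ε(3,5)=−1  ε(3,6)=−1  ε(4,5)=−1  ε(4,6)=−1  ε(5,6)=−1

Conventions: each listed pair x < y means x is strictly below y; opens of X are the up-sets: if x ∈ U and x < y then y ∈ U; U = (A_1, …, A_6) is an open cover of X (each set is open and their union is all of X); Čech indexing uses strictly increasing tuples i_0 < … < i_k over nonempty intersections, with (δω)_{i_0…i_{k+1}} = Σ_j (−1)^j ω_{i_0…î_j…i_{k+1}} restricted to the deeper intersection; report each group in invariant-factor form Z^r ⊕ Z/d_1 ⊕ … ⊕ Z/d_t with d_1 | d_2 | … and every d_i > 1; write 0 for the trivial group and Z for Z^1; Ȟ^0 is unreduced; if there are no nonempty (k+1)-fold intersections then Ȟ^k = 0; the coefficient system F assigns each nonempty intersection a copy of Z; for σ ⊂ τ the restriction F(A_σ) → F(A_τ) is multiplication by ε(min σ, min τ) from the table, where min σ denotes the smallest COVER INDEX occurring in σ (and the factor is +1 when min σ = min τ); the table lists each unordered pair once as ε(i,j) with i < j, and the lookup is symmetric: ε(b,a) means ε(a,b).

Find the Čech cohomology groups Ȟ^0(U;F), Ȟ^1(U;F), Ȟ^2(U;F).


cover nerve:
  A12={t} A14={x} A15={p} A16={r,s} A23={w} A34={v} A56={u}
C dims 6,7; δ0: rk 6, SNF 1^5·2
Ȟ^0: (6−6)−0=0 ⇒ 0
Ȟ^1: (7−0)−6=1 plus torsion [2] ⇒ Z ⊕ Z/2
Ȟ^2: (0−0)−0=0 ⇒ 0

Ȟ^0(U;F) ≅ 0,  Ȟ^1(U;F) ≅ Z ⊕ Z/2,  Ȟ^2(U;F) ≅ 0


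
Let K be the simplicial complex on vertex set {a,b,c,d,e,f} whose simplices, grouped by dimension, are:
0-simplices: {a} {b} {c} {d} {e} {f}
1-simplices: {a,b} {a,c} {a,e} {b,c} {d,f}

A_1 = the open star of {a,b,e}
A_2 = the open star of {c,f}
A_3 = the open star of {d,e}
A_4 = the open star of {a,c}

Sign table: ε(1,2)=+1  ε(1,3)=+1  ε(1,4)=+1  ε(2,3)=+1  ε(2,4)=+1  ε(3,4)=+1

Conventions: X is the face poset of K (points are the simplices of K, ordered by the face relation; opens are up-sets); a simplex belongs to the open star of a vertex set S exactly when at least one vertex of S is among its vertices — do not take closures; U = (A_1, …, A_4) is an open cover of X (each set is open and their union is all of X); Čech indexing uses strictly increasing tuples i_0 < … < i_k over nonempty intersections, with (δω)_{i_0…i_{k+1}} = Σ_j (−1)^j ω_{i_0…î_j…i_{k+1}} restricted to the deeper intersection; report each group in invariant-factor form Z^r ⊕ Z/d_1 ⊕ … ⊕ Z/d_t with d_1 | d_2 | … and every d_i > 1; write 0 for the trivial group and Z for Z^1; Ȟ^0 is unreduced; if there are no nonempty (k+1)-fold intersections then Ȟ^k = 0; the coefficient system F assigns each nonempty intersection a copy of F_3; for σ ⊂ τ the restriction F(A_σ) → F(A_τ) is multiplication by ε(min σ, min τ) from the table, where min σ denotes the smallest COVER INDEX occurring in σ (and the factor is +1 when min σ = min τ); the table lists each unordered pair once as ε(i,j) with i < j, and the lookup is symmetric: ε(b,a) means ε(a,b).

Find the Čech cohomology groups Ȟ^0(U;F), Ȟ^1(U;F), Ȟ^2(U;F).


cover nerve:
  A1={{a},{b},{e},{a,b},{a,c},{a,e},{b,c}} A2={{c},{f},{a,c},{b,c},{d,f}} A3={{d},{e},{a,e},{d,f}} A4={{a},{c},{a,b},{a,c},{a,e},{b,c}}
  A12={{a,c},{b,c}} A13={{e},{a,e}} A14={{a},{a,b},{a,c},{a,e},{b,c}} A23={{d,f}} A24={{c},{a,c},{b,c}} A34={{a,e}}
  A124={{a,c},{b,c}} A134={{a,e}}
C dims 4,6,2; δ0: rk_F3 3; δ1: rk_F3 2
Ȟ^0: (4−3)−0=1 ⇒ Z/3
Ȟ^1: (6−2)−3=1 ⇒ Z/3
Ȟ^2: (2−0)−2=0 ⇒ 0

Ȟ^0 ≅ Z/3,  Ȟ^1 ≅ Z/3,  Ȟ^2 ≅ 0


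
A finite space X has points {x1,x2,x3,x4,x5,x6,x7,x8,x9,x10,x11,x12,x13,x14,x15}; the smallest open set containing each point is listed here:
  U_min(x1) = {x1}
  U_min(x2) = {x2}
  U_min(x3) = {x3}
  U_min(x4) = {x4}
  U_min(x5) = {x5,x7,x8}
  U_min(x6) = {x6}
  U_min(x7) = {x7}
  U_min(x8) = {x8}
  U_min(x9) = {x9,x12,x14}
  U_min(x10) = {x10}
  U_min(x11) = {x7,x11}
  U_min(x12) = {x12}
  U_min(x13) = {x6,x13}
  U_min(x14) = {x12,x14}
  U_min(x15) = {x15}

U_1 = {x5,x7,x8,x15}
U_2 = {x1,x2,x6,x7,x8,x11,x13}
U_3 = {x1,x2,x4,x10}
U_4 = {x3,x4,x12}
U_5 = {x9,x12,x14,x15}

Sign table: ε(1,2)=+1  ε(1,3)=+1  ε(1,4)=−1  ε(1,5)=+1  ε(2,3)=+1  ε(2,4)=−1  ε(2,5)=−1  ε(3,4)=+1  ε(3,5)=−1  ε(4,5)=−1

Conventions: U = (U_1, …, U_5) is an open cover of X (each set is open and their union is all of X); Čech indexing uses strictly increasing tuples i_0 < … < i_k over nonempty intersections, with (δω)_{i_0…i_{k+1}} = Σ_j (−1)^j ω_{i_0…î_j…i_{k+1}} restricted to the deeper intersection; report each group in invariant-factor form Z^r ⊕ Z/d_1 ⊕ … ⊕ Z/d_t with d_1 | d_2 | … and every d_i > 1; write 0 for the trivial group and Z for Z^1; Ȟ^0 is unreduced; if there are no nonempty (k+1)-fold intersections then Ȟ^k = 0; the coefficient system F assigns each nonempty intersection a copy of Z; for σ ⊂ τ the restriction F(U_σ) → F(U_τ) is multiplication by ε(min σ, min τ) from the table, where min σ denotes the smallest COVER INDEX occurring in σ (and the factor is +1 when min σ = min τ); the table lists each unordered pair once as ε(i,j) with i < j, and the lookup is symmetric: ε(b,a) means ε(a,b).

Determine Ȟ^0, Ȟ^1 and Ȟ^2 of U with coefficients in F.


nonempty overlaps:
  U12={x7,x8} U15={x15} U23={x1,x2} U34={x4} U45={x12}
C dims 5,5; δ0: rk 5, SNF 1^4·2
degree 0: 5−5−0 = 0 → Ȟ^0 ≅ 0
degree 1: 5−0−5 = 0 plus torsion [2] → Ȟ^1 ≅ Z/2
degree 2: 0−0−0 = 0 → Ȟ^2 ≅ 0

Ȟ^0 = 0, Ȟ^1 = Z/2 and Ȟ^2 = 0


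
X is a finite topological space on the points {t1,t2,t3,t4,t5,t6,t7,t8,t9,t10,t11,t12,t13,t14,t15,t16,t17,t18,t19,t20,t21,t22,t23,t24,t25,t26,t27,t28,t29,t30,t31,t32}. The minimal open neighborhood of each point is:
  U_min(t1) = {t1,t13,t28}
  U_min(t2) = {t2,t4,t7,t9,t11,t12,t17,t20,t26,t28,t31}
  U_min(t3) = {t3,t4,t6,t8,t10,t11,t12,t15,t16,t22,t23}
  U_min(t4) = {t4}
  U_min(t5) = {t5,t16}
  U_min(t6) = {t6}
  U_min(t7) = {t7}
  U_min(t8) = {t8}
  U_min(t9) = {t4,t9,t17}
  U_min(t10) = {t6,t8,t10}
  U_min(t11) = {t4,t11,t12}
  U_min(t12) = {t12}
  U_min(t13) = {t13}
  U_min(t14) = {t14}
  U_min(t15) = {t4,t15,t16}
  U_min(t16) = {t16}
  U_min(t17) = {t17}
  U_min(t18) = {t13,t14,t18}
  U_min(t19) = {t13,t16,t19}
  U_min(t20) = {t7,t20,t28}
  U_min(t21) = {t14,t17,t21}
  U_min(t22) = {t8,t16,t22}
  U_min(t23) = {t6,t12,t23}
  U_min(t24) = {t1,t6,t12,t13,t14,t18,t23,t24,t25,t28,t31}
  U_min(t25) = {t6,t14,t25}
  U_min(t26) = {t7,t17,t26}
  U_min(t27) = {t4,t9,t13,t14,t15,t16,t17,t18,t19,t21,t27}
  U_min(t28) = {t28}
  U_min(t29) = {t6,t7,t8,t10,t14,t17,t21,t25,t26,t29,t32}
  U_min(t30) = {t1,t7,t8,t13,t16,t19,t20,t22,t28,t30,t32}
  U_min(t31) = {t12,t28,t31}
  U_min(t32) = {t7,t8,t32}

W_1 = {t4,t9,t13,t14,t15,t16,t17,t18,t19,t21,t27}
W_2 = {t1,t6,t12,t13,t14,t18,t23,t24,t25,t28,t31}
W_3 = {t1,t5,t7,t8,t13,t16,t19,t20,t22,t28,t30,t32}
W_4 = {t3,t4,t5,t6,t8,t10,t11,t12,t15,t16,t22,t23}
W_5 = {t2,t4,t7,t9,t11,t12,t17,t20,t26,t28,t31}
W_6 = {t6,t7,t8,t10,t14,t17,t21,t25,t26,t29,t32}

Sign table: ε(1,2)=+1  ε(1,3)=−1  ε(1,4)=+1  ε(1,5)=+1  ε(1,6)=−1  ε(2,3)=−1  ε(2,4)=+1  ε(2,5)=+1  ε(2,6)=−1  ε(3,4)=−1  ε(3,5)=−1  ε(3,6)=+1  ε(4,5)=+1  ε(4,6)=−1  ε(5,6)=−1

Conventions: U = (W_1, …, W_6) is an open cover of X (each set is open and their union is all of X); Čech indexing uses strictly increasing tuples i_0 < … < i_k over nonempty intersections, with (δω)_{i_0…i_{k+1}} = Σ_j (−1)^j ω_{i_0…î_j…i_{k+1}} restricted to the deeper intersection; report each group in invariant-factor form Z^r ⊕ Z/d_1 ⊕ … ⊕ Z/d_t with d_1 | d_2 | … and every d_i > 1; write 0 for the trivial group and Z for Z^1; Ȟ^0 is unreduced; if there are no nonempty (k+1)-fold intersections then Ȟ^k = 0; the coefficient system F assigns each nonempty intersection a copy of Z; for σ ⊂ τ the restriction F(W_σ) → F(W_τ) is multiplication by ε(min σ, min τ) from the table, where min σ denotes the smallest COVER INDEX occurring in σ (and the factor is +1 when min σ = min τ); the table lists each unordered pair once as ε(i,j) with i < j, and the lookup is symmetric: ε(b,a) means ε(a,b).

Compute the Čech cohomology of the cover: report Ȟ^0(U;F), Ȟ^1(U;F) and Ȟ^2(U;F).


nerve of the cover:
  W12={t13,t14,t18} W13={t13,t16,t19} W14={t4,t15,t16} W15={t4,t9,t17} W16={t14,t17,t21} W23={t1,t13,t28} W24={t6,t12,t23} W25={t12,t28,t31} W26={t6,t14,t25} W34={t5,t8,t16,t22} W35={t7,t20,t28} W36={t7,t8,t32} W45={t4,t11,t12} W46={t6,t8,t10} W56={t7,t17,t26}
  W123={t13} W126={t14} W134={t16} W145={t4} W156={t17} W235={t28} W245={t12} W246={t6} W346={t8} W356={t7}
C dims 6,15,10; δ0: rk 5, SNF 1^5; δ1: rk 10, SNF 1^9·2
Ȟ^0 = (6 − 5) − 0 = 1, so Ȟ^0 ≅ Z
Ȟ^1 = (15 − 10) − 5 = 0, so Ȟ^1 ≅ 0
Ȟ^2 = (10 − 0) − 10 = 0 plus torsion [2], so Ȟ^2 ≅ Z/2

Ȟ^0(U;F) ≅ Z,  Ȟ^1(U;F) ≅ 0,  Ȟ^2(U;F) ≅ Z/2


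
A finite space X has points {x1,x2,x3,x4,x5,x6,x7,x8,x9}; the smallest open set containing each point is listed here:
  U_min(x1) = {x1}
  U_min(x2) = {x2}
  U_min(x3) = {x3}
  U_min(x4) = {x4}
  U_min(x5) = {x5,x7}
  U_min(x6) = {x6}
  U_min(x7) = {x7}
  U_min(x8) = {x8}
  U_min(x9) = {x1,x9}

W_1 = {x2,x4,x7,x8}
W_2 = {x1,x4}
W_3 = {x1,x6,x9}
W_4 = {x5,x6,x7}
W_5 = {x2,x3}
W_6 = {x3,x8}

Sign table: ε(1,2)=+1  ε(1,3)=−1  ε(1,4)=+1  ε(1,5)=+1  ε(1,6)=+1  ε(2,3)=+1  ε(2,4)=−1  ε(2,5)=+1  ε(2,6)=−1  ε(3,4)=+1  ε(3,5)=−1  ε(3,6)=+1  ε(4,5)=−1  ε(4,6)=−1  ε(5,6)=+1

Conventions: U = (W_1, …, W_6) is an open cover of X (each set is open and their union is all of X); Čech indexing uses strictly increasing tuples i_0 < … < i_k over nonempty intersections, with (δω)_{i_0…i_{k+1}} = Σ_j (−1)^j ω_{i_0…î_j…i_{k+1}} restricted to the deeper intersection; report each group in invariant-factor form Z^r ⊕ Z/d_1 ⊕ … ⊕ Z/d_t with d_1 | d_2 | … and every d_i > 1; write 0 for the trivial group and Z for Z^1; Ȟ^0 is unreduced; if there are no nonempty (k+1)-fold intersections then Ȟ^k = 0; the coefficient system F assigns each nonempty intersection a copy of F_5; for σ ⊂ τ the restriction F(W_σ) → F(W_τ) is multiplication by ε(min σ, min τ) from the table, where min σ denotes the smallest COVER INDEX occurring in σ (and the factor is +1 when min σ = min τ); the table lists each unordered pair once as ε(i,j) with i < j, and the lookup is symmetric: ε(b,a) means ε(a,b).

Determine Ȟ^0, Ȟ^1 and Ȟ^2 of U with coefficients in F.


cover nerve:
  W12={x4} W14={x7} W15={x2} W16={x8} W23={x1} W34={x6} W56={x3}
C dims 6,7; δ0: rk_F5 5
Ȟ^0: (6−5)−0=1 ⇒ Z/5
Ȟ^1: (7−0)−5=2 ⇒ Z/5 ⊕ Z/5
Ȟ^2: (0−0)−0=0 ⇒ 0

Ȟ^0 = Z/5; Ȟ^1 = Z/5 ⊕ Z/5; Ȟ^2 = 0


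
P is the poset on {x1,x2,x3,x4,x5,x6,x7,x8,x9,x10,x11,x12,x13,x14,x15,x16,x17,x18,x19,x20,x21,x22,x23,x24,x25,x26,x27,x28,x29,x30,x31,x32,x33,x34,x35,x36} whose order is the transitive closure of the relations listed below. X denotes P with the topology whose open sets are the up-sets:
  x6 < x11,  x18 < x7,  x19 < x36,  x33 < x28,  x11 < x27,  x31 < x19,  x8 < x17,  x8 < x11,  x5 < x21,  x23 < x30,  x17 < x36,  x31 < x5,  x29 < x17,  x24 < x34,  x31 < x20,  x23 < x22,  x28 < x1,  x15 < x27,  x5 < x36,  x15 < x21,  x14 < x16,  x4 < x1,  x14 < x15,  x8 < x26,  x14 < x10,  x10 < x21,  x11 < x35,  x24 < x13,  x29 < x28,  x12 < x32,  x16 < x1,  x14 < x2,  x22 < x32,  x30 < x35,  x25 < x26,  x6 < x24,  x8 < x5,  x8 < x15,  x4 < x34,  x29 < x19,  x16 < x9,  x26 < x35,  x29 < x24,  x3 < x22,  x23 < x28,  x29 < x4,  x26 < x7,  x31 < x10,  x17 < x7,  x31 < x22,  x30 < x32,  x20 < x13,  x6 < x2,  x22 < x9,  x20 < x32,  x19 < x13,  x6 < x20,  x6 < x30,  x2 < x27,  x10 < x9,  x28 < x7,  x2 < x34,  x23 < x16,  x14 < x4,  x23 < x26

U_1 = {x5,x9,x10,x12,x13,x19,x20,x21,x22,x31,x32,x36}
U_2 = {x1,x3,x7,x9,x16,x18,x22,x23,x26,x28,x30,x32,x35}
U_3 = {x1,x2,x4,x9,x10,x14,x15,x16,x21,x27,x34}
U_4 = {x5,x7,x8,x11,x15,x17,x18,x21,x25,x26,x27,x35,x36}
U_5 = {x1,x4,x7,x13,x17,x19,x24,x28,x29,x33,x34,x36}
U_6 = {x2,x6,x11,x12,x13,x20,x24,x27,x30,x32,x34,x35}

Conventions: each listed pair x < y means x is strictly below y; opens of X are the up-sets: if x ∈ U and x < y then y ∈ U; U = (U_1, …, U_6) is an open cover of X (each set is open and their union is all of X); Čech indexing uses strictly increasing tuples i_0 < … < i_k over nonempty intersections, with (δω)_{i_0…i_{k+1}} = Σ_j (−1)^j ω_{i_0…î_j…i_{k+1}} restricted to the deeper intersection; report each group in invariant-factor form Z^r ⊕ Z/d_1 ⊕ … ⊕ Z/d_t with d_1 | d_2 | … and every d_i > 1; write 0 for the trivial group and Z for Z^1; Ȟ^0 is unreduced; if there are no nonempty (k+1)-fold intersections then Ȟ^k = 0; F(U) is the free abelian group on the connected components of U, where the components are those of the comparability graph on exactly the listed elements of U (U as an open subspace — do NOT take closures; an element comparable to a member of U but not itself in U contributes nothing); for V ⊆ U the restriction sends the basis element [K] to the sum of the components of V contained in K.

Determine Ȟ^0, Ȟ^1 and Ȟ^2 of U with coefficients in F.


nonempty intersections:
  U12={x9,x22,x32} U13={x9,x10,x21} U14={x5,x21,x36} U15={x13,x19,x36} U16={x12,x13,x20,x32} U23={x1,x9,x16} U24={x7,x18,x26,x35} U25={x1,x7,x28} U26={x30,x32,x35} U34={x15,x21,x27} U35={x1,x4,x34} U36={x2,x27,x34} U45={x7,x17,x36} U46={x11,x27,x35} U56={x13,x24,x34}
  U123={x9} U126={x32} U134={x21} U145={x36} U156={x13} U235={x1} U245={x7} U246={x35} U346={x27} U356={x34}
components per intersection:
  U1: {x5,x9,x10,x12,x13,x19,x20,x21,x22,x31,x32,x36}
  U2: {x1,x3,x7,x9,x16,x18,x22,x23,x26,x28,x30,x32,x35}
  U3: {x1,x2,x4,x9,x10,x14,x15,x16,x21,x27,x34}
  U4: {x5,x7,x8,x11,x15,x17,x18,x21,x25,x26,x27,x35,x36}
  U5: {x1,x4,x7,x13,x17,x19,x24,x28,x29,x33,x34,x36}
  U6: {x2,x6,x11,x12,x13,x20,x24,x27,x30,x32,x34,x35}
  U12: {x9,x22,x32}
  U13: {x9,x10,x21}
  U14: {x5,x21,x36}
  U15: {x13,x19,x36}
  U16: {x12,x13,x20,x32}
  U23: {x1,x9,x16}
  U24: {x7,x18,x26,x35}
  U25: {x1,x7,x28}
  U26: {x30,x32,x35}
  U34: {x15,x21,x27}
  U35: {x1,x4,x34}
  U36: {x2,x27,x34}
  U45: {x7,x17,x36}
  U46: {x11,x27,x35}
  U56: {x13,x24,x34}
  U123: {x9}
  U126: {x32}
  U134: {x21}
  U145: {x36}
  U156: {x13}
  U235: {x1}
  U245: {x7}
  U246: {x35}
  U346: {x27}
  U356: {x34}
C dims 6,15,10; δ0: rk 5, SNF 1^5; δ1: rk 10, SNF 1^9·2
Ȟ^0: (6−5)−0=1 ⇒ Z
Ȟ^1: (15−10)−5=0 ⇒ 0
Ȟ^2: (10−0)−10=0 plus torsion [2] ⇒ Z/2

Ȟ^0 ≅ Z; Ȟ^1 ≅ 0; Ȟ^2 ≅ Z/2
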